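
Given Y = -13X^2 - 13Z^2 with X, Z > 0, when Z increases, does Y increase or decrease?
Y decreases

Taking the partial derivative:
∂Y/∂Z = -26Z

∂Y/∂Z = -26Z < 0 (assuming positive values)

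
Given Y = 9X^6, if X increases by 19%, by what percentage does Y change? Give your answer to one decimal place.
184.0%

For Y = 9X^6:
If X → X(1 + 0.19)
Then Y → Y · (1 + 0.19)^6
     ≈ Y · 2.8398

Percentage change = ((1 + 0.19)^6 − 1) × 100% ≈ 184.0%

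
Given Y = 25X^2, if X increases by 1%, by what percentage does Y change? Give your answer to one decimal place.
2.0%

For Y = 25X^2:
If X → X(1 + 0.01)
Then Y → Y · (1 + 0.01)^2
     = Y · 1.0201

Percentage change = ((1 + 0.01)^2 − 1) × 100% ≈ 2.0%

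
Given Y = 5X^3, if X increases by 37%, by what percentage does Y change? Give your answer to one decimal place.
157.1%

For Y = 5X^3:
If X → X(1 + 0.37)
Then Y → Y · (1 + 0.37)^3
     ≈ Y · 2.5714

Percentage change = ((1 + 0.37)^3 − 1) × 100% ≈ 157.1%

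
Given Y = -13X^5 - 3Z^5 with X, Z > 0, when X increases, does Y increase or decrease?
Y decreases

Taking the partial derivative:
∂Y/∂X = -65X^4

∂Y/∂X = -65X^4 < 0 (assuming positive values)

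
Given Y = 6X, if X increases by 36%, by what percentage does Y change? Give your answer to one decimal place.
36.0%

For Y = 6X:
If X → X(1 + 0.36)
Then Y → Y · (1 + 0.36)^1
     = Y · 1.3600

Percentage change = ((1 + 0.36)^1 − 1) × 100% = 36.0%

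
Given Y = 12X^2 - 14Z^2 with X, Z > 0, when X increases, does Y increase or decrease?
Y increases

Taking the partial derivative:
∂Y/∂X = 24X

∂Y/∂X = 24X > 0 (assuming positive values)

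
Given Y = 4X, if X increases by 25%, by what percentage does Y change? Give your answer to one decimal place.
25.0%

For Y = 4X:
If X → X(1 + 0.25)
Then Y → Y · (1 + 0.25)^1
     = Y · 1.2500

Percentage change = ((1 + 0.25)^1 − 1) × 100% = 25.0%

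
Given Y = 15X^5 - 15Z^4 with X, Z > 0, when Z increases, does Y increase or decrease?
Y decreases

Taking the partial derivative:
∂Y/∂Z = -60Z^3

∂Y/∂Z = -60Z^3 < 0 (assuming positive values)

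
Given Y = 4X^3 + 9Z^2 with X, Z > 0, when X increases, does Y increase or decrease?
Y increases

Taking the partial derivative:
∂Y/∂X = 12X^2

∂Y/∂X = 12X^2 > 0 (assuming positive values)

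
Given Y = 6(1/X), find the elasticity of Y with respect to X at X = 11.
Elasticity = -1

Elasticity = (dY/dX) · (X/Y)

dY/dX = -6/X²
At X = 11: dY/dX = -6/121, Y = 6/11

Elasticity = (-6/121) · (11 / (6/11)) = -1

Interpretation: for a small percentage change in X, the percentage change in Y is approximately -1.00 times as large.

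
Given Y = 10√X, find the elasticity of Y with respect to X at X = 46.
Elasticity = 1/2

Elasticity = (dY/dX) · (X/Y)

dY/dX = 5/√X
At X = 46: dY/dX = 5·√46/46, Y = 10·√46

Elasticity = (5·√46/46) · (46 / (10·√46)) = 1/2

Interpretation: for a small percentage change in X, the percentage change in Y is approximately 0.50 times as large.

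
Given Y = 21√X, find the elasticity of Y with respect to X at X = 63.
Elasticity = 1/2

Elasticity = (dY/dX) · (X/Y)

dY/dX = 21/(2·√X)
At X = 63: dY/dX = √7/2, Y = 63·√7

Elasticity = (√7/2) · (63 / (63·√7)) = 1/2

Interpretation: for a small percentage change in X, the percentage change in Y is approximately 0.50 times as large.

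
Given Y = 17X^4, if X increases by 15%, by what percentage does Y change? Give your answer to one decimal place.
74.9%

For Y = 17X^4:
If X → X(1 + 0.15)
Then Y → Y · (1 + 0.15)^4
     ≈ Y · 1.7490

Percentage change = ((1 + 0.15)^4 − 1) × 100% ≈ 74.9%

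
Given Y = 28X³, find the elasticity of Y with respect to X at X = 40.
Elasticity = 3

Elasticity = (dY/dX) · (X/Y)

dY/dX = 84·X²
At X = 40: dY/dX = 134400, Y = 1792000

Elasticity = 134400 · (40 / 1792000) = 3

Interpretation: for a small percentage change in X, the percentage change in Y is approximately 3.00 times as large.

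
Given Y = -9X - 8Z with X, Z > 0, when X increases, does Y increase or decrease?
Y decreases

Taking the partial derivative:
∂Y/∂X = -9

∂Y/∂X = -9 < 0 (assuming positive values)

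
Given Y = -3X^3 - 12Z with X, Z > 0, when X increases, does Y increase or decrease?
Y decreases

Taking the partial derivative:
∂Y/∂X = -9X^2

∂Y/∂X = -9X^2 < 0 (assuming positive values)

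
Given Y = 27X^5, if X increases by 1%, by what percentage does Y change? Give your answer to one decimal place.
5.1%

For Y = 27X^5:
If X → X(1 + 0.01)
Then Y → Y · (1 + 0.01)^5
     ≈ Y · 1.0510

Percentage change = ((1 + 0.01)^5 − 1) × 100% ≈ 5.1%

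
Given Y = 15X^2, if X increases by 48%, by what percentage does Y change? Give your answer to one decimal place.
119.0%

For Y = 15X^2:
If X → X(1 + 0.48)
Then Y → Y · (1 + 0.48)^2
     = Y · 2.1904

Percentage change = ((1 + 0.48)^2 − 1) × 100% ≈ 119.0%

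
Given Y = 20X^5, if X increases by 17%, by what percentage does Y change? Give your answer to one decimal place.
119.2%

For Y = 20X^5:
If X → X(1 + 0.17)
Then Y → Y · (1 + 0.17)^5
     ≈ Y · 2.1924

Percentage change = ((1 + 0.17)^5 − 1) × 100% ≈ 119.2%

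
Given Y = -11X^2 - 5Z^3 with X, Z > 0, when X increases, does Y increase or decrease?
Y decreases

Taking the partial derivative:
∂Y/∂X = -22X

∂Y/∂X = -22X < 0 (assuming positive values)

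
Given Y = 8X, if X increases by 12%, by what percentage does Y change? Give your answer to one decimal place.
12.0%

For Y = 8X:
If X → X(1 + 0.12)
Then Y → Y · (1 + 0.12)^1
     = Y · 1.1200

Percentage change = ((1 + 0.12)^1 − 1) × 100% = 12.0%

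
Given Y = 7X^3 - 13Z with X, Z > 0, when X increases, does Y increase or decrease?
Y increases

Taking the partial derivative:
∂Y/∂X = 21X^2

∂Y/∂X = 21X^2 > 0 (assuming positive values)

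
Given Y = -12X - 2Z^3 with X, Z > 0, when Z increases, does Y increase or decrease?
Y decreases

Taking the partial derivative:
∂Y/∂Z = -6Z^2

∂Y/∂Z = -6Z^2 < 0 (assuming positive values)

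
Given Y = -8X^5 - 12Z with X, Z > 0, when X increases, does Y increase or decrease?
Y decreases

Taking the partial derivative:
∂Y/∂X = -40X^4

∂Y/∂X = -40X^4 < 0 (assuming positive values)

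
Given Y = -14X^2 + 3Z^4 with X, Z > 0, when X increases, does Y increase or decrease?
Y decreases

Taking the partial derivative:
∂Y/∂X = -28X

∂Y/∂X = -28X < 0 (assuming positive values)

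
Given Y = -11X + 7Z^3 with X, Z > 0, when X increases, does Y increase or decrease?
Y decreases

Taking the partial derivative:
∂Y/∂X = -11

∂Y/∂X = -11 < 0 (assuming positive values)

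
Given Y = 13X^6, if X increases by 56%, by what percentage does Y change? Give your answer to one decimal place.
1341.3%

For Y = 13X^6:
If X → X(1 + 0.56)
Then Y → Y · (1 + 0.56)^6
     ≈ Y · 14.4128

Percentage change = ((1 + 0.56)^6 − 1) × 100% ≈ 1341.3%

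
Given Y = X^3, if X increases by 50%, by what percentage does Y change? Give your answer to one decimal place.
237.5%

For Y = X^3:
If X → X(1 + 0.5)
Then Y → Y · (1 + 0.5)^3
     = Y · 3.3750

Percentage change = ((1 + 0.5)^3 − 1) × 100% = 237.5%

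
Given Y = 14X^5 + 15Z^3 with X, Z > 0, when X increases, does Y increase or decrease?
Y increases

Taking the partial derivative:
∂Y/∂X = 70X^4

∂Y/∂X = 70X^4 > 0 (assuming positive values)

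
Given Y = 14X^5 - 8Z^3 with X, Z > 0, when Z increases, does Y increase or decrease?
Y decreases

Taking the partial derivative:
∂Y/∂Z = -24Z^2

∂Y/∂Z = -24Z^2 < 0 (assuming positive values)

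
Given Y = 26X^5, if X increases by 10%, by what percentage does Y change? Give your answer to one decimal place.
61.1%

For Y = 26X^5:
If X → X(1 + 0.1)
Then Y → Y · (1 + 0.1)^5
     ≈ Y · 1.6105

Percentage change = ((1 + 0.1)^5 − 1) × 100% ≈ 61.1%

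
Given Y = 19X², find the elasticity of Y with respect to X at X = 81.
Elasticity = 2

Elasticity = (dY/dX) · (X/Y)

dY/dX = 38·X
At X = 81: dY/dX = 3078, Y = 124659

Elasticity = 3078 · (81 / 124659) = 2

Interpretation: for a small percentage change in X, the percentage change in Y is approximately 2.00 times as large.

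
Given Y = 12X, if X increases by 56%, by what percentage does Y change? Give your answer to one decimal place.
56.0%

For Y = 12X:
If X → X(1 + 0.56)
Then Y → Y · (1 + 0.56)^1
     = Y · 1.5600

Percentage change = ((1 + 0.56)^1 − 1) × 100% = 56.0%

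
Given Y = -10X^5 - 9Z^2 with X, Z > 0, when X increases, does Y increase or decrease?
Y decreases

Taking the partial derivative:
∂Y/∂X = -50X^4

∂Y/∂X = -50X^4 < 0 (assuming positive values)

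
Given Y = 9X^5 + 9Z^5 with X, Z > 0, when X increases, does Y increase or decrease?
Y increases

Taking the partial derivative:
∂Y/∂X = 45X^4

∂Y/∂X = 45X^4 > 0 (assuming positive values)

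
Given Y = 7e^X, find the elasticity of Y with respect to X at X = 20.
Elasticity = 20

Elasticity = (dY/dX) · (X/Y)

dY/dX = 7·e^X
At X = 20: dY/dX = 7·e^20, Y = 7·e^20

Elasticity = (7·e^20) · (20 / (7·e^20)) = 20

Interpretation: for a small percentage change in X, the percentage change in Y is approximately 20.00 times as large.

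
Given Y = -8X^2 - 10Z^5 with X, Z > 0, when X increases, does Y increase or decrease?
Y decreases

Taking the partial derivative:
∂Y/∂X = -16X

∂Y/∂X = -16X < 0 (assuming positive values)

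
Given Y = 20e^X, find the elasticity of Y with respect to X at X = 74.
Elasticity = 74

Elasticity = (dY/dX) · (X/Y)

dY/dX = 20·e^X
At X = 74: dY/dX = 20·e^74, Y = 20·e^74

Elasticity = (20·e^74) · (74 / (20·e^74)) = 74

Interpretation: for a small percentage change in X, the percentage change in Y is approximately 74.00 times as large.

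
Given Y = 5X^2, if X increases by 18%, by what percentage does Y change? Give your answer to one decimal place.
39.2%

For Y = 5X^2:
If X → X(1 + 0.18)
Then Y → Y · (1 + 0.18)^2
     = Y · 1.3924

Percentage change = ((1 + 0.18)^2 − 1) × 100% ≈ 39.2%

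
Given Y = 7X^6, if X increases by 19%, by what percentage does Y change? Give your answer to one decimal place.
184.0%

For Y = 7X^6:
If X → X(1 + 0.19)
Then Y → Y · (1 + 0.19)^6
     ≈ Y · 2.8398

Percentage change = ((1 + 0.19)^6 − 1) × 100% ≈ 184.0%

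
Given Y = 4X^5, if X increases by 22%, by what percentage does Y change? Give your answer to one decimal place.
170.3%

For Y = 4X^5:
If X → X(1 + 0.22)
Then Y → Y · (1 + 0.22)^5
     ≈ Y · 2.7027

Percentage change = ((1 + 0.22)^5 − 1) × 100% ≈ 170.3%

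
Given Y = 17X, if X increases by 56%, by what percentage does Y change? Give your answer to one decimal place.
56.0%

For Y = 17X:
If X → X(1 + 0.56)
Then Y → Y · (1 + 0.56)^1
     = Y · 1.5600

Percentage change = ((1 + 0.56)^1 − 1) × 100% = 56.0%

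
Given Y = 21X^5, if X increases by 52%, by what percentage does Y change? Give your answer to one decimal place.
711.4%

For Y = 21X^5:
If X → X(1 + 0.52)
Then Y → Y · (1 + 0.52)^5
     ≈ Y · 8.1137

Percentage change = ((1 + 0.52)^5 − 1) × 100% ≈ 711.4%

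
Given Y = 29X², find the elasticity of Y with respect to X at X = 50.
Elasticity = 2

Elasticity = (dY/dX) · (X/Y)

dY/dX = 58·X
At X = 50: dY/dX = 2900, Y = 72500

Elasticity = 2900 · (50 / 72500) = 2

Interpretation: for a small percentage change in X, the percentage change in Y is approximately 2.00 times as large.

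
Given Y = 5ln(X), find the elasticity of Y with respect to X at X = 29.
Elasticity = 1/ln(29) ≈ 0.2970

Elasticity = (dY/dX) · (X/Y)

dY/dX = 5/X
At X = 29: dY/dX = 5/29, Y = 5·ln(29)

Elasticity = (5/29) · (29 / (5·ln(29))) = 1/ln(29) ≈ 0.2970

Interpretation: for a small percentage change in X, the percentage change in Y is approximately 0.30 times as large.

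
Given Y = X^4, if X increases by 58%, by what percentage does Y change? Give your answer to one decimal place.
523.2%

For Y = X^4:
If X → X(1 + 0.58)
Then Y → Y · (1 + 0.58)^4
     ≈ Y · 6.2320

Percentage change = ((1 + 0.58)^4 − 1) × 100% ≈ 523.2%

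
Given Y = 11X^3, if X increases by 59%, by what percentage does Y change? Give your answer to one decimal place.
302.0%

For Y = 11X^3:
If X → X(1 + 0.59)
Then Y → Y · (1 + 0.59)^3
     ≈ Y · 4.0197

Percentage change = ((1 + 0.59)^3 − 1) × 100% ≈ 302.0%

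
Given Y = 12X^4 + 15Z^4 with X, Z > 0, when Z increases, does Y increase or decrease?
Y increases

Taking the partial derivative:
∂Y/∂Z = 60Z^3

∂Y/∂Z = 60Z^3 > 0 (assuming positive values)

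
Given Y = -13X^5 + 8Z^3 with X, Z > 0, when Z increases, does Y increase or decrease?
Y increases

Taking the partial derivative:
∂Y/∂Z = 24Z^2

∂Y/∂Z = 24Z^2 > 0 (assuming positive values)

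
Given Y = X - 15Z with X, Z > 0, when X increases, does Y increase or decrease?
Y increases

Taking the partial derivative:
∂Y/∂X = 1

∂Y/∂X = 1 > 0 (assuming positive values)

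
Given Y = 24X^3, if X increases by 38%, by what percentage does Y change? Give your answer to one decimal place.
162.8%

For Y = 24X^3:
If X → X(1 + 0.38)
Then Y → Y · (1 + 0.38)^3
     ≈ Y · 2.6281

Percentage change = ((1 + 0.38)^3 − 1) × 100% ≈ 162.8%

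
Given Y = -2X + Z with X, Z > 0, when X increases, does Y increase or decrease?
Y decreases

Taking the partial derivative:
∂Y/∂X = -2

∂Y/∂X = -2 < 0 (assuming positive values)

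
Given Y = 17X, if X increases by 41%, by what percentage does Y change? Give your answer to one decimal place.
41.0%

For Y = 17X:
If X → X(1 + 0.41)
Then Y → Y · (1 + 0.41)^1
     = Y · 1.4100

Percentage change = ((1 + 0.41)^1 − 1) × 100% = 41.0%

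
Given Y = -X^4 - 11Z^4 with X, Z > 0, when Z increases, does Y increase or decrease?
Y decreases

Taking the partial derivative:
∂Y/∂Z = -44Z^3

∂Y/∂Z = -44Z^3 < 0 (assuming positive values)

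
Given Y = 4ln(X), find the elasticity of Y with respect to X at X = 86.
Elasticity = 1/ln(86) ≈ 0.2245

Elasticity = (dY/dX) · (X/Y)

dY/dX = 4/X
At X = 86: dY/dX = 2/43, Y = 4·ln(86)

Elasticity = (2/43) · (86 / (4·ln(86))) = 1/ln(86) ≈ 0.2245

Interpretation: for a small percentage change in X, the percentage change in Y is approximately 0.22 times as large.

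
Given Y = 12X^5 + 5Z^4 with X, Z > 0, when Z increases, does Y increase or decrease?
Y increases

Taking the partial derivative:
∂Y/∂Z = 20Z^3

∂Y/∂Z = 20Z^3 > 0 (assuming positive values)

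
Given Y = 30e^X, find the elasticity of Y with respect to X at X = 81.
Elasticity = 81

Elasticity = (dY/dX) · (X/Y)

dY/dX = 30·e^X
At X = 81: dY/dX = 30·e^81, Y = 30·e^81

Elasticity = (30·e^81) · (81 / (30·e^81)) = 81

Interpretation: for a small percentage change in X, the percentage change in Y is approximately 81.00 times as large.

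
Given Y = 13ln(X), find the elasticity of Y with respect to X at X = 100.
Elasticity = 1/ln(100) ≈ 0.2171

Elasticity = (dY/dX) · (X/Y)

dY/dX = 13/X
At X = 100: dY/dX = 13/100, Y = 13·ln(100)

Elasticity = (13/100) · (100 / (13·ln(100))) = 1/ln(100) ≈ 0.2171

Interpretation: for a small percentage change in X, the percentage change in Y is approximately 0.22 times as large.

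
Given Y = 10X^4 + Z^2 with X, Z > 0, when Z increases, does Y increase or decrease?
Y increases

Taking the partial derivative:
∂Y/∂Z = 2Z

∂Y/∂Z = 2Z > 0 (assuming positive values)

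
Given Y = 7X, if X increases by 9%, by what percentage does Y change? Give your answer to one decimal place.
9.0%

For Y = 7X:
If X → X(1 + 0.09)
Then Y → Y · (1 + 0.09)^1
     = Y · 1.0900

Percentage change = ((1 + 0.09)^1 − 1) × 100% = 9.0%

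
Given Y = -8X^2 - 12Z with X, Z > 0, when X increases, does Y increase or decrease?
Y decreases

Taking the partial derivative:
∂Y/∂X = -16X

∂Y/∂X = -16X < 0 (assuming positive values)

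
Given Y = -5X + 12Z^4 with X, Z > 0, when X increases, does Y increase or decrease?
Y decreases

Taking the partial derivative:
∂Y/∂X = -5

∂Y/∂X = -5 < 0 (assuming positive values)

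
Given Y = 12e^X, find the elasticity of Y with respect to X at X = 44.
Elasticity = 44

Elasticity = (dY/dX) · (X/Y)

dY/dX = 12·e^X
At X = 44: dY/dX = 12·e^44, Y = 12·e^44

Elasticity = (12·e^44) · (44 / (12·e^44)) = 44

Interpretation: for a small percentage change in X, the percentage change in Y is approximately 44.00 times as large.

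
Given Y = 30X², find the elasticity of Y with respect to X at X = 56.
Elasticity = 2

Elasticity = (dY/dX) · (X/Y)

dY/dX = 60·X
At X = 56: dY/dX = 3360, Y = 94080

Elasticity = 3360 · (56 / 94080) = 2

Interpretation: for a small percentage change in X, the percentage change in Y is approximately 2.00 times as large.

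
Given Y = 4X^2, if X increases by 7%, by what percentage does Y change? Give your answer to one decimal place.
14.5%

For Y = 4X^2:
If X → X(1 + 0.07)
Then Y → Y · (1 + 0.07)^2
     = Y · 1.1449

Percentage change = ((1 + 0.07)^2 − 1) × 100% ≈ 14.5%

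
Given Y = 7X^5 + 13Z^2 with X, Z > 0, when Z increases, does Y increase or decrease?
Y increases

Taking the partial derivative:
∂Y/∂Z = 26Z

∂Y/∂Z = 26Z > 0 (assuming positive values)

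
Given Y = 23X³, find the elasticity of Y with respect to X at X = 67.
Elasticity = 3

Elasticity = (dY/dX) · (X/Y)

dY/dX = 69·X²
At X = 67: dY/dX = 309741, Y = 6917549

Elasticity = 309741 · (67 / 6917549) = 3

Interpretation: for a small percentage change in X, the percentage change in Y is approximately 3.00 times as large.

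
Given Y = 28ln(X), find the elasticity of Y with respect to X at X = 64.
Elasticity = 1/ln(64) ≈ 0.2404

Elasticity = (dY/dX) · (X/Y)

dY/dX = 28/X
At X = 64: dY/dX = 7/16, Y = 28·ln(64)

Elasticity = (7/16) · (64 / (28·ln(64))) = 1/ln(64) ≈ 0.2404

Interpretation: for a small percentage change in X, the percentage change in Y is approximately 0.24 times as large.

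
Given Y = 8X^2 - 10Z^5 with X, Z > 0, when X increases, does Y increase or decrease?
Y increases

Taking the partial derivative:
∂Y/∂X = 16X

∂Y/∂X = 16X > 0 (assuming positive values)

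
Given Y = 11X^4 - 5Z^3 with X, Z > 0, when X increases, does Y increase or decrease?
Y increases

Taking the partial derivative:
∂Y/∂X = 44X^3

∂Y/∂X = 44X^3 > 0 (assuming positive values)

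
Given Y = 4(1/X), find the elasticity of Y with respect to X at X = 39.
Elasticity = -1

Elasticity = (dY/dX) · (X/Y)

dY/dX = -4/X²
At X = 39: dY/dX = -4/1521, Y = 4/39

Elasticity = (-4/1521) · (39 / (4/39)) = -1

Interpretation: for a small percentage change in X, the percentage change in Y is approximately -1.00 times as large.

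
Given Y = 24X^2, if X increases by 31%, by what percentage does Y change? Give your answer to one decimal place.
71.6%

For Y = 24X^2:
If X → X(1 + 0.31)
Then Y → Y · (1 + 0.31)^2
     = Y · 1.7161

Percentage change = ((1 + 0.31)^2 − 1) × 100% ≈ 71.6%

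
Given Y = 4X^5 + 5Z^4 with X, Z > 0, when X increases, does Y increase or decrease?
Y increases

Taking the partial derivative:
∂Y/∂X = 20X^4

∂Y/∂X = 20X^4 > 0 (assuming positive values)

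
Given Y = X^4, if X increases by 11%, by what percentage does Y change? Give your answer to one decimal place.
51.8%

For Y = X^4:
If X → X(1 + 0.11)
Then Y → Y · (1 + 0.11)^4
     ≈ Y · 1.5181

Percentage change = ((1 + 0.11)^4 − 1) × 100% ≈ 51.8%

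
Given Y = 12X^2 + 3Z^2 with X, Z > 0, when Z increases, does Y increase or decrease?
Y increases

Taking the partial derivative:
∂Y/∂Z = 6Z

∂Y/∂Z = 6Z > 0 (assuming positive values)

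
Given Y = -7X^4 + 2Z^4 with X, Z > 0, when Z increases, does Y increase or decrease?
Y increases

Taking the partial derivative:
∂Y/∂Z = 8Z^3

∂Y/∂Z = 8Z^3 > 0 (assuming positive values)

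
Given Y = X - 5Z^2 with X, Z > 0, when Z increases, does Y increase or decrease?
Y decreases

Taking the partial derivative:
∂Y/∂Z = -10Z

∂Y/∂Z = -10Z < 0 (assuming positive values)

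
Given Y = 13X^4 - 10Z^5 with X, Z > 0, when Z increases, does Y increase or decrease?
Y decreases

Taking the partial derivative:
∂Y/∂Z = -50Z^4

∂Y/∂Z = -50Z^4 < 0 (assuming positive values)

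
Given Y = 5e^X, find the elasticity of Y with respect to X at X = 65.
Elasticity = 65

Elasticity = (dY/dX) · (X/Y)

dY/dX = 5·e^X
At X = 65: dY/dX = 5·e^65, Y = 5·e^65

Elasticity = (5·e^65) · (65 / (5·e^65)) = 65

Interpretation: for a small percentage change in X, the percentage change in Y is approximately 65.00 times as large.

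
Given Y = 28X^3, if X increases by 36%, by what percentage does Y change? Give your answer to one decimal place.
151.5%

For Y = 28X^3:
If X → X(1 + 0.36)
Then Y → Y · (1 + 0.36)^3
     ≈ Y · 2.5155

Percentage change = ((1 + 0.36)^3 − 1) × 100% ≈ 151.5%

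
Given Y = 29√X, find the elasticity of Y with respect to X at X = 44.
Elasticity = 1/2

Elasticity = (dY/dX) · (X/Y)

dY/dX = 29/(2·√X)
At X = 44: dY/dX = 29·√11/44, Y = 58·√11

Elasticity = (29·√11/44) · (44 / (58·√11)) = 1/2

Interpretation: for a small percentage change in X, the percentage change in Y is approximately 0.50 times as large.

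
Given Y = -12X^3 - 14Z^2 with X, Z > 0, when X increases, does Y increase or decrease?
Y decreases

Taking the partial derivative:
∂Y/∂X = -36X^2

∂Y/∂X = -36X^2 < 0 (assuming positive values)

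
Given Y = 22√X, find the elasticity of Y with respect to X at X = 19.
Elasticity = 1/2

Elasticity = (dY/dX) · (X/Y)

dY/dX = 11/√X
At X = 19: dY/dX = 11·√19/19, Y = 22·√19

Elasticity = (11·√19/19) · (19 / (22·√19)) = 1/2

Interpretation: for a small percentage change in X, the percentage change in Y is approximately 0.50 times as large.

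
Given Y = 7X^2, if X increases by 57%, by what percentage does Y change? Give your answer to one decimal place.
146.5%

For Y = 7X^2:
If X → X(1 + 0.57)
Then Y → Y · (1 + 0.57)^2
     = Y · 2.4649

Percentage change = ((1 + 0.57)^2 − 1) × 100% ≈ 146.5%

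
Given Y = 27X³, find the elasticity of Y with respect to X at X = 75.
Elasticity = 3

Elasticity = (dY/dX) · (X/Y)

dY/dX = 81·X²
At X = 75: dY/dX = 455625, Y = 11390625

Elasticity = 455625 · (75 / 11390625) = 3

Interpretation: for a small percentage change in X, the percentage change in Y is approximately 3.00 times as large.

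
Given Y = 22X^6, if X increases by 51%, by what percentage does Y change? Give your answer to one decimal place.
1085.4%

For Y = 22X^6:
If X → X(1 + 0.51)
Then Y → Y · (1 + 0.51)^6
     ≈ Y · 11.8539

Percentage change = ((1 + 0.51)^6 − 1) × 100% ≈ 1085.4%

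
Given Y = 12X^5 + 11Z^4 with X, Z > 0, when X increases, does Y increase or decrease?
Y increases

Taking the partial derivative:
∂Y/∂X = 60X^4

∂Y/∂X = 60X^4 > 0 (assuming positive values)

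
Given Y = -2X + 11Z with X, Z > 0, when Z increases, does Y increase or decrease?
Y increases

Taking the partial derivative:
∂Y/∂Z = 11

∂Y/∂Z = 11 > 0 (assuming positive values)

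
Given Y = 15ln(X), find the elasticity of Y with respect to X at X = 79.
Elasticity = 1/ln(79) ≈ 0.2289

Elasticity = (dY/dX) · (X/Y)

dY/dX = 15/X
At X = 79: dY/dX = 15/79, Y = 15·ln(79)

Elasticity = (15/79) · (79 / (15·ln(79))) = 1/ln(79) ≈ 0.2289

Interpretation: for a small percentage change in X, the percentage change in Y is approximately 0.23 times as large.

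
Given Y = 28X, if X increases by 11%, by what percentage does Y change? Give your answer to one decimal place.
11.0%

For Y = 28X:
If X → X(1 + 0.11)
Then Y → Y · (1 + 0.11)^1
     = Y · 1.1100

Percentage change = ((1 + 0.11)^1 − 1) × 100% = 11.0%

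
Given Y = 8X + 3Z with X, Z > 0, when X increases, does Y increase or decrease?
Y increases

Taking the partial derivative:
∂Y/∂X = 8

∂Y/∂X = 8 > 0 (assuming positive values)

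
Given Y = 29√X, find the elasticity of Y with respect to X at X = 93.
Elasticity = 1/2

Elasticity = (dY/dX) · (X/Y)

dY/dX = 29/(2·√X)
At X = 93: dY/dX = 29·√93/186, Y = 29·√93

Elasticity = (29·√93/186) · (93 / (29·√93)) = 1/2

Interpretation: for a small percentage change in X, the percentage change in Y is approximately 0.50 times as large.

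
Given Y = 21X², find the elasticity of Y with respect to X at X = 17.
Elasticity = 2

Elasticity = (dY/dX) · (X/Y)

dY/dX = 42·X
At X = 17: dY/dX = 714, Y = 6069

Elasticity = 714 · (17 / 6069) = 2

Interpretation: for a small percentage change in X, the percentage change in Y is approximately 2.00 times as large.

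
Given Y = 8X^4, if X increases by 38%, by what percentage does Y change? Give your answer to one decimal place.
262.7%

For Y = 8X^4:
If X → X(1 + 0.38)
Then Y → Y · (1 + 0.38)^4
     ≈ Y · 3.6267

Percentage change = ((1 + 0.38)^4 − 1) × 100% ≈ 262.7%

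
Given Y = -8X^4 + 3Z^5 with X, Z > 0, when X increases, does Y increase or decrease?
Y decreases

Taking the partial derivative:
∂Y/∂X = -32X^3

∂Y/∂X = -32X^3 < 0 (assuming positive values)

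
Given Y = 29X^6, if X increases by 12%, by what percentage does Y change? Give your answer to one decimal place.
97.4%

For Y = 29X^6:
If X → X(1 + 0.12)
Then Y → Y · (1 + 0.12)^6
     ≈ Y · 1.9738

Percentage change = ((1 + 0.12)^6 − 1) × 100% ≈ 97.4%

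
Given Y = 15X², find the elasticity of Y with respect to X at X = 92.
Elasticity = 2

Elasticity = (dY/dX) · (X/Y)

dY/dX = 30·X
At X = 92: dY/dX = 2760, Y = 126960

Elasticity = 2760 · (92 / 126960) = 2

Interpretation: for a small percentage change in X, the percentage change in Y is approximately 2.00 times as large.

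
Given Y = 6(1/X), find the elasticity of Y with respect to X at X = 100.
Elasticity = -1

Elasticity = (dY/dX) · (X/Y)

dY/dX = -6/X²
At X = 100: dY/dX = -3/5000, Y = 3/50

Elasticity = (-3/5000) · (100 / (3/50)) = -1

Interpretation: for a small percentage change in X, the percentage change in Y is approximately -1.00 times as large.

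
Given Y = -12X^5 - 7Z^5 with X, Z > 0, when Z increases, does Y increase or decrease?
Y decreases

Taking the partial derivative:
∂Y/∂Z = -35Z^4

∂Y/∂Z = -35Z^4 < 0 (assuming positive values)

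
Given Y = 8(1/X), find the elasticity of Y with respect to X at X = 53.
Elasticity = -1

Elasticity = (dY/dX) · (X/Y)

dY/dX = -8/X²
At X = 53: dY/dX = -8/2809, Y = 8/53

Elasticity = (-8/2809) · (53 / (8/53)) = -1

Interpretation: for a small percentage change in X, the percentage change in Y is approximately -1.00 times as large.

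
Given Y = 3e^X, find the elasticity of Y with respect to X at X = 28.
Elasticity = 28

Elasticity = (dY/dX) · (X/Y)

dY/dX = 3·e^X
At X = 28: dY/dX = 3·e^28, Y = 3·e^28

Elasticity = (3·e^28) · (28 / (3·e^28)) = 28

Interpretation: for a small percentage change in X, the percentage change in Y is approximately 28.00 times as large.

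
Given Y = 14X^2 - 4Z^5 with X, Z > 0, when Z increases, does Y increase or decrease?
Y decreases

Taking the partial derivative:
∂Y/∂Z = -20Z^4

∂Y/∂Z = -20Z^4 < 0 (assuming positive values)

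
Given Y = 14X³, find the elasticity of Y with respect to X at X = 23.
Elasticity = 3

Elasticity = (dY/dX) · (X/Y)

dY/dX = 42·X²
At X = 23: dY/dX = 22218, Y = 170338

Elasticity = 22218 · (23 / 170338) = 3

Interpretation: for a small percentage change in X, the percentage change in Y is approximately 3.00 times as large.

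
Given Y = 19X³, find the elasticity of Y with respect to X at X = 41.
Elasticity = 3

Elasticity = (dY/dX) · (X/Y)

dY/dX = 57·X²
At X = 41: dY/dX = 95817, Y = 1309499

Elasticity = 95817 · (41 / 1309499) = 3

Interpretation: for a small percentage change in X, the percentage change in Y is approximately 3.00 times as large.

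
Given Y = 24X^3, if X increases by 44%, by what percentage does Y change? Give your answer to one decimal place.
198.6%

For Y = 24X^3:
If X → X(1 + 0.44)
Then Y → Y · (1 + 0.44)^3
     ≈ Y · 2.9860

Percentage change = ((1 + 0.44)^3 − 1) × 100% ≈ 198.6%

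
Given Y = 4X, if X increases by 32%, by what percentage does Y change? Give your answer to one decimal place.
32.0%

For Y = 4X:
If X → X(1 + 0.32)
Then Y → Y · (1 + 0.32)^1
     = Y · 1.3200

Percentage change = ((1 + 0.32)^1 − 1) × 100% = 32.0%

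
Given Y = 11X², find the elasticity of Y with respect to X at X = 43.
Elasticity = 2

Elasticity = (dY/dX) · (X/Y)

dY/dX = 22·X
At X = 43: dY/dX = 946, Y = 20339

Elasticity = 946 · (43 / 20339) = 2

Interpretation: for a small percentage change in X, the percentage change in Y is approximately 2.00 times as large.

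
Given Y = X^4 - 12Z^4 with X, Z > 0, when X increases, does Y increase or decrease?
Y increases

Taking the partial derivative:
∂Y/∂X = 4X^3

∂Y/∂X = 4X^3 > 0 (assuming positive values)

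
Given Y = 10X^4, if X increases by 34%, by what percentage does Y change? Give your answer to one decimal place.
222.4%

For Y = 10X^4:
If X → X(1 + 0.34)
Then Y → Y · (1 + 0.34)^4
     ≈ Y · 3.2242

Percentage change = ((1 + 0.34)^4 − 1) × 100% ≈ 222.4%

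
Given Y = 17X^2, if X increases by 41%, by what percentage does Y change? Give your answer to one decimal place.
98.8%

For Y = 17X^2:
If X → X(1 + 0.41)
Then Y → Y · (1 + 0.41)^2
     = Y · 1.9881

Percentage change = ((1 + 0.41)^2 − 1) × 100% ≈ 98.8%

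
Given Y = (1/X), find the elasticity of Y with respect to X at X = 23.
Elasticity = -1

Elasticity = (dY/dX) · (X/Y)

dY/dX = -1/X²
At X = 23: dY/dX = -1/529, Y = 1/23

Elasticity = (-1/529) · (23 / (1/23)) = -1

Interpretation: for a small percentage change in X, the percentage change in Y is approximately -1.00 times as large.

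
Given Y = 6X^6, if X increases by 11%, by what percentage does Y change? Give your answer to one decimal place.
87.0%

For Y = 6X^6:
If X → X(1 + 0.11)
Then Y → Y · (1 + 0.11)^6
     ≈ Y · 1.8704

Percentage change = ((1 + 0.11)^6 − 1) × 100% ≈ 87.0%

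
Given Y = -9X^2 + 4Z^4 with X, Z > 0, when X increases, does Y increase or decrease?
Y decreases

Taking the partial derivative:
∂Y/∂X = -18X

∂Y/∂X = -18X < 0 (assuming positive values)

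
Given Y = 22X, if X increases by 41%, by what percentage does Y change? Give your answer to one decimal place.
41.0%

For Y = 22X:
If X → X(1 + 0.41)
Then Y → Y · (1 + 0.41)^1
     = Y · 1.4100

Percentage change = ((1 + 0.41)^1 − 1) × 100% = 41.0%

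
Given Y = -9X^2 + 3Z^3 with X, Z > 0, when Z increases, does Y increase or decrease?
Y increases

Taking the partial derivative:
∂Y/∂Z = 9Z^2

∂Y/∂Z = 9Z^2 > 0 (assuming positive values)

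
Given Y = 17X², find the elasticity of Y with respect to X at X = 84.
Elasticity = 2

Elasticity = (dY/dX) · (X/Y)

dY/dX = 34·X
At X = 84: dY/dX = 2856, Y = 119952

Elasticity = 2856 · (84 / 119952) = 2

Interpretation: for a small percentage change in X, the percentage change in Y is approximately 2.00 times as large.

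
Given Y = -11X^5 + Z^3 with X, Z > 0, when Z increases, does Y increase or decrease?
Y increases

Taking the partial derivative:
∂Y/∂Z = 3Z^2

∂Y/∂Z = 3Z^2 > 0 (assuming positive values)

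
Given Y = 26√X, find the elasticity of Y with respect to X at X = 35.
Elasticity = 1/2

Elasticity = (dY/dX) · (X/Y)

dY/dX = 13/√X
At X = 35: dY/dX = 13·√35/35, Y = 26·√35

Elasticity = (13·√35/35) · (35 / (26·√35)) = 1/2

Interpretation: for a small percentage change in X, the percentage change in Y is approximately 0.50 times as large.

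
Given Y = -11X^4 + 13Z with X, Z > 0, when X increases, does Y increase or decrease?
Y decreases

Taking the partial derivative:
∂Y/∂X = -44X^3

∂Y/∂X = -44X^3 < 0 (assuming positive values)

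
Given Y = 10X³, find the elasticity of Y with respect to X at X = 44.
Elasticity = 3

Elasticity = (dY/dX) · (X/Y)

dY/dX = 30·X²
At X = 44: dY/dX = 58080, Y = 851840

Elasticity = 58080 · (44 / 851840) = 3

Interpretation: for a small percentage change in X, the percentage change in Y is approximately 3.00 times as large.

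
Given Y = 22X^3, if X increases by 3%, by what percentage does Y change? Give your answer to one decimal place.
9.3%

For Y = 22X^3:
If X → X(1 + 0.03)
Then Y → Y · (1 + 0.03)^3
     ≈ Y · 1.0927

Percentage change = ((1 + 0.03)^3 − 1) × 100% ≈ 9.3%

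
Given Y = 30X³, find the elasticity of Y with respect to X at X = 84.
Elasticity = 3

Elasticity = (dY/dX) · (X/Y)

dY/dX = 90·X²
At X = 84: dY/dX = 635040, Y = 17781120

Elasticity = 635040 · (84 / 17781120) = 3

Interpretation: for a small percentage change in X, the percentage change in Y is approximately 3.00 times as large.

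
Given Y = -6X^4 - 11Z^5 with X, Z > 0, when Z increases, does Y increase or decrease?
Y decreases

Taking the partial derivative:
∂Y/∂Z = -55Z^4

∂Y/∂Z = -55Z^4 < 0 (assuming positive values)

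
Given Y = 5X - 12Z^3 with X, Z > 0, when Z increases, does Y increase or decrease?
Y decreases

Taking the partial derivative:
∂Y/∂Z = -36Z^2

∂Y/∂Z = -36Z^2 < 0 (assuming positive values)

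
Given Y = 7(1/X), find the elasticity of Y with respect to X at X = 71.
Elasticity = -1

Elasticity = (dY/dX) · (X/Y)

dY/dX = -7/X²
At X = 71: dY/dX = -7/5041, Y = 7/71

Elasticity = (-7/5041) · (71 / (7/71)) = -1

Interpretation: for a small percentage change in X, the percentage change in Y is approximately -1.00 times as large.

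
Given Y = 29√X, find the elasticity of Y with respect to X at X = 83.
Elasticity = 1/2

Elasticity = (dY/dX) · (X/Y)

dY/dX = 29/(2·√X)
At X = 83: dY/dX = 29·√83/166, Y = 29·√83

Elasticity = (29·√83/166) · (83 / (29·√83)) = 1/2

Interpretation: for a small percentage change in X, the percentage change in Y is approximately 0.50 times as large.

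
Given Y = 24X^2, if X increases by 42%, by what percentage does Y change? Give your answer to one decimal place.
101.6%

For Y = 24X^2:
If X → X(1 + 0.42)
Then Y → Y · (1 + 0.42)^2
     = Y · 2.0164

Percentage change = ((1 + 0.42)^2 − 1) × 100% ≈ 101.6%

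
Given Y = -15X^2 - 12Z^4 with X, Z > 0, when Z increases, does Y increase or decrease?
Y decreases

Taking the partial derivative:
∂Y/∂Z = -48Z^3

∂Y/∂Z = -48Z^3 < 0 (assuming positive values)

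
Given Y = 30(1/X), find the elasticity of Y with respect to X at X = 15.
Elasticity = -1

Elasticity = (dY/dX) · (X/Y)

dY/dX = -30/X²
At X = 15: dY/dX = -2/15, Y = 2

Elasticity = (-2/15) · (15 / 2) = -1

Interpretation: for a small percentage change in X, the percentage change in Y is approximately -1.00 times as large.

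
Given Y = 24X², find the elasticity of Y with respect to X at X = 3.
Elasticity = 2

Elasticity = (dY/dX) · (X/Y)

dY/dX = 48·X
At X = 3: dY/dX = 144, Y = 216

Elasticity = 144 · (3 / 216) = 2

Interpretation: for a small percentage change in X, the percentage change in Y is approximately 2.00 times as large.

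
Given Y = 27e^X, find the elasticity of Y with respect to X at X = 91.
Elasticity = 91

Elasticity = (dY/dX) · (X/Y)

dY/dX = 27·e^X
At X = 91: dY/dX = 27·e^91, Y = 27·e^91

Elasticity = (27·e^91) · (91 / (27·e^91)) = 91

Interpretation: for a small percentage change in X, the percentage change in Y is approximately 91.00 times as large.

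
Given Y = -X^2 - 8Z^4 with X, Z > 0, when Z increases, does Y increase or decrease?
Y decreases

Taking the partial derivative:
∂Y/∂Z = -32Z^3

∂Y/∂Z = -32Z^3 < 0 (assuming positive values)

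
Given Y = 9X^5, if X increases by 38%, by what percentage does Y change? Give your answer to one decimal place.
400.5%

For Y = 9X^5:
If X → X(1 + 0.38)
Then Y → Y · (1 + 0.38)^5
     ≈ Y · 5.0049

Percentage change = ((1 + 0.38)^5 − 1) × 100% ≈ 400.5%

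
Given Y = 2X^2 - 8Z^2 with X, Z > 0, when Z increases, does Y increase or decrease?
Y decreases

Taking the partial derivative:
∂Y/∂Z = -16Z

∂Y/∂Z = -16Z < 0 (assuming positive values)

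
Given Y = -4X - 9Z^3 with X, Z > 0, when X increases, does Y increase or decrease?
Y decreases

Taking the partial derivative:
∂Y/∂X = -4

∂Y/∂X = -4 < 0 (assuming positive values)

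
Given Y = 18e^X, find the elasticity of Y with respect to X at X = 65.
Elasticity = 65

Elasticity = (dY/dX) · (X/Y)

dY/dX = 18·e^X
At X = 65: dY/dX = 18·e^65, Y = 18·e^65

Elasticity = (18·e^65) · (65 / (18·e^65)) = 65

Interpretation: for a small percentage change in X, the percentage change in Y is approximately 65.00 times as large.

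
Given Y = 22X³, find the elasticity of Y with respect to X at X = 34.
Elasticity = 3

Elasticity = (dY/dX) · (X/Y)

dY/dX = 66·X²
At X = 34: dY/dX = 76296, Y = 864688

Elasticity = 76296 · (34 / 864688) = 3

Interpretation: for a small percentage change in X, the percentage change in Y is approximately 3.00 times as large.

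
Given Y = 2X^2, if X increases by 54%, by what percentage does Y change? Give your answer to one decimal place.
137.2%

For Y = 2X^2:
If X → X(1 + 0.54)
Then Y → Y · (1 + 0.54)^2
     = Y · 2.3716

Percentage change = ((1 + 0.54)^2 − 1) × 100% ≈ 137.2%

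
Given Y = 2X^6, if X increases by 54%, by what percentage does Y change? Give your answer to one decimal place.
1233.9%

For Y = 2X^6:
If X → X(1 + 0.54)
Then Y → Y · (1 + 0.54)^6
     ≈ Y · 13.3390

Percentage change = ((1 + 0.54)^6 − 1) × 100% ≈ 1233.9%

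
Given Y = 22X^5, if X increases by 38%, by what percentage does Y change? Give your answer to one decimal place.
400.5%

For Y = 22X^5:
If X → X(1 + 0.38)
Then Y → Y · (1 + 0.38)^5
     ≈ Y · 5.0049

Percentage change = ((1 + 0.38)^5 − 1) × 100% ≈ 400.5%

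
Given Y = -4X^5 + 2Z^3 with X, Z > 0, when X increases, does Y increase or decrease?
Y decreases

Taking the partial derivative:
∂Y/∂X = -20X^4

∂Y/∂X = -20X^4 < 0 (assuming positive values)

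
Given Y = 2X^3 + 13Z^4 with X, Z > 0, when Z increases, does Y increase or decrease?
Y increases

Taking the partial derivative:
∂Y/∂Z = 52Z^3

∂Y/∂Z = 52Z^3 > 0 (assuming positive values)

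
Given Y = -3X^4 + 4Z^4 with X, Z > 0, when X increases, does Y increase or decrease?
Y decreases

Taking the partial derivative:
∂Y/∂X = -12X^3

∂Y/∂X = -12X^3 < 0 (assuming positive values)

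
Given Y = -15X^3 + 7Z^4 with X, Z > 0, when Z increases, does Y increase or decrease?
Y increases

Taking the partial derivative:
∂Y/∂Z = 28Z^3

∂Y/∂Z = 28Z^3 > 0 (assuming positive values)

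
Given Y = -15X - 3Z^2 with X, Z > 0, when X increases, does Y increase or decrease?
Y decreases

Taking the partial derivative:
∂Y/∂X = -15

∂Y/∂X = -15 < 0 (assuming positive values)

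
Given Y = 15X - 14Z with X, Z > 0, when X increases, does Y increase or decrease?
Y increases

Taking the partial derivative:
∂Y/∂X = 15

∂Y/∂X = 15 > 0 (assuming positive values)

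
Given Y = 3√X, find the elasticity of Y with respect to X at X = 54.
Elasticity = 1/2

Elasticity = (dY/dX) · (X/Y)

dY/dX = 3/(2·√X)
At X = 54: dY/dX = √6/12, Y = 9·√6

Elasticity = (√6/12) · (54 / (9·√6)) = 1/2

Interpretation: for a small percentage change in X, the percentage change in Y is approximately 0.50 times as large.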